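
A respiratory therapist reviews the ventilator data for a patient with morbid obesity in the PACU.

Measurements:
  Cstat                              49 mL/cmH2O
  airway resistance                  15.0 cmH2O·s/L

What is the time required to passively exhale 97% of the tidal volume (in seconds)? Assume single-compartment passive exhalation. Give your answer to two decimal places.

τ = R × C = 15.0 × 49 mL/cmH2O = 15.0 × 0.049 L/cmH2O = 0.735 s.
Exhaled fraction f = 1 − e^(−t/τ) → t = −τ·ln(1 − f) = −0.735·ln(0.03) = 2.577 s.

2.58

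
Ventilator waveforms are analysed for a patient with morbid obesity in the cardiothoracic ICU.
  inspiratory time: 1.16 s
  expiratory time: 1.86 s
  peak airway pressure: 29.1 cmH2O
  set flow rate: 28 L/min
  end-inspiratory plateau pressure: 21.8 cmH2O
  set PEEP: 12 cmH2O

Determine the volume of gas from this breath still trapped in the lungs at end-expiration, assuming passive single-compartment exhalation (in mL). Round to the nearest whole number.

63

Flow: 28 L/min ÷ 60 = 0.4667 L/s.
Vt = flow × Ti = 0.4667 L/s × 1.16 s × 1000 mL/L = 541.37 mL.
R = (PIP − Pplat)/V̇ = (29.1 − 21.8) / 0.4667 = 7.3/0.4667 = 15.642 cmH2O·s/L.
C = Vt/(Pplat − PEEP) = 541.37 / (21.8 − 12) = 541.37/9.8 = 55.242 mL/cmH2O.
τ = R × C = 15.642 × 0.05524 L/cmH2O = 0.8641 s.
Fraction remaining = e^(−Te/τ) = e^(−1.86/0.8641) = 0.1162.
Trapped volume = 541.37 × 0.1162 = 62.907 mL.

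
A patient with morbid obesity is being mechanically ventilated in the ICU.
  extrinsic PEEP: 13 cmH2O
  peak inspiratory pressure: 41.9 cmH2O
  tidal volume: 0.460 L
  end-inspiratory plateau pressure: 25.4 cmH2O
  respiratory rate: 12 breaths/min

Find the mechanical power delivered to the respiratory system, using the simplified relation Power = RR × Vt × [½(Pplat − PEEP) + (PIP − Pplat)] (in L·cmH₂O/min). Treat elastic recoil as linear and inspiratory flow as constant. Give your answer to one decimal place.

125.3

Per-breath work = Vt × [½(Pplat−PEEP) + (PIP−Pplat)] = 0.460 × [0.5×12.4 + 16.5] = 0.460 × 22.7 = 10.442 L·cmH2O.
Power = 12 × 10.442 = 125.3 L·cmH2O/min.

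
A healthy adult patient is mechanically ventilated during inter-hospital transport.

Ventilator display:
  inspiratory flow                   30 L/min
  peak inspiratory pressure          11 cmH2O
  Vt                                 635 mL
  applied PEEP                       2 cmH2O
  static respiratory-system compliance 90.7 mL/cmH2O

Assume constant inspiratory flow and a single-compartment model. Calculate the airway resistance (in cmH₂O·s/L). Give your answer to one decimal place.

4.0

Flow: 30 L/min ÷ 60 = 0.5 L/s.
Equation of motion (constant flow): PIP = Vt/C + R·V̇ + PEEP.
R·V̇ = PIP − Vt/C − PEEP = 11 − 635/90.7 − 2 = 11 − 7.001 − 2 = 1.999 cmH2O.
R = 1.999 / 0.5 = 3.998 cmH2O·s/L.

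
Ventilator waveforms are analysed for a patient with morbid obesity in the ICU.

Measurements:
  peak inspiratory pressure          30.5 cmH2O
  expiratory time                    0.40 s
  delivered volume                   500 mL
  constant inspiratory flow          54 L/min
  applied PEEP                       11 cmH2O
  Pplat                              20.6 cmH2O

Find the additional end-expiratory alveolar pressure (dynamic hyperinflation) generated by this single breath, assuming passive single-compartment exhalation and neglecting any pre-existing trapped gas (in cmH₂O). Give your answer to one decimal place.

Flow: 54 L/min ÷ 60 = 0.9 L/s.
R = (PIP − Pplat)/V̇ = (30.5 − 20.6) / 0.9 = 9.9/0.9 = 11.0 cmH2O·s/L.
C = Vt/(Pplat − PEEP) = 500.0 / (20.6 − 11) = 500.0/9.6 = 52.083 mL/cmH2O.
τ = R × C = 11.0 × 0.05208 L/cmH2O = 0.5729 s.
Fraction remaining = e^(−Te/τ) = e^(−0.40/0.5729) = 0.4975; trapped volume = 500.0 × 0.4975 = 248.75 mL.
Additional alveolar pressure from trapping ≈ V_trapped / C = 248.75 / 52.083 = 4.776 cmH2O.

4.8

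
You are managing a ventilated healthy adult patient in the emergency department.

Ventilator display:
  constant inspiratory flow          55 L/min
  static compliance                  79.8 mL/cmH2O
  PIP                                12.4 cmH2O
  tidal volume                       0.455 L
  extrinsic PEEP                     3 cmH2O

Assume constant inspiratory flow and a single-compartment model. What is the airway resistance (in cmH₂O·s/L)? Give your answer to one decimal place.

4.0

Flow: 55 L/min ÷ 60 = 0.9167 L/s.
Equation of motion (constant flow): PIP = Vt/C + R·V̇ + PEEP.
R·V̇ = PIP − Vt/C − PEEP = 12.4 − 455/79.8 − 3 = 12.4 − 5.702 − 3 = 3.698 cmH2O.
R = 3.698 / 0.9167 = 4.034 cmH2O·s/L.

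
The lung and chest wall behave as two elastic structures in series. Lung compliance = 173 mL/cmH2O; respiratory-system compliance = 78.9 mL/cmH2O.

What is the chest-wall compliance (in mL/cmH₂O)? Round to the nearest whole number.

145

1/Ccw = 1/Crs − 1/CL.
1/Ccw = 1/78.9 − 1/173 = 0.006894.
Ccw = 145.05 mL/cmH2O.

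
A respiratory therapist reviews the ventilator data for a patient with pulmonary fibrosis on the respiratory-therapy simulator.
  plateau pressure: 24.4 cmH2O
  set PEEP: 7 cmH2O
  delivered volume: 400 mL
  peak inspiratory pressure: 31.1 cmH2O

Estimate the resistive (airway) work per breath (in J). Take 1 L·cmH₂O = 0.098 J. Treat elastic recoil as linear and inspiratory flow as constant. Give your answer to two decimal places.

0.26

With constant inspiratory flow the resistive pressure is constant at PIP − Pplat = 31.1 − 24.4 = 6.7 cmH2O, so resistive work = 6.7 × 0.400 = 2.68 L·cmH2O.
× 0.098 J/(L·cmH2O) → 0.2626 J.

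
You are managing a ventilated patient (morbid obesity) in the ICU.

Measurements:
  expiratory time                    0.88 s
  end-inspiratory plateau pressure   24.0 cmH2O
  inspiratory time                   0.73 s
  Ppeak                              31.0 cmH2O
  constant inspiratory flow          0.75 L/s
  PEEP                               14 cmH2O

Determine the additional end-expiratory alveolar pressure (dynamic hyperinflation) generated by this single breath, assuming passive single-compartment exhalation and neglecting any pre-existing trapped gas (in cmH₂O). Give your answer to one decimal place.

1.8

Vt = flow × Ti = 0.75 L/s × 0.73 s × 1000 mL/L = 547.5 mL.
R = (PIP − Pplat)/V̇ = (31.0 − 24.0) / 0.75 = 7.0/0.75 = 9.333 cmH2O·s/L.
C = Vt/(Pplat − PEEP) = 547.5 / (24.0 − 14) = 547.5/10.0 = 54.75 mL/cmH2O.
τ = R × C = 9.333 × 0.05475 L/cmH2O = 0.511 s.
Fraction remaining = e^(−Te/τ) = e^(−0.88/0.511) = 0.1787; trapped volume = 547.5 × 0.1787 = 97.838 mL.
Additional alveolar pressure from trapping ≈ V_trapped / C = 97.838 / 54.75 = 1.787 cmH2O.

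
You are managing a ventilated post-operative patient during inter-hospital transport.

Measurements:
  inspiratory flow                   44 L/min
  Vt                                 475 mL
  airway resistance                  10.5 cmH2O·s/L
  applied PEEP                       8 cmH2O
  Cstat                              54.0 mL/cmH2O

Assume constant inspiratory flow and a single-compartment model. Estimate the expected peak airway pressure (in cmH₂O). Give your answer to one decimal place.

24.5

Flow: 44 L/min ÷ 60 = 0.7333 L/s.
Equation of motion (constant flow): PIP = Vt/C + R·V̇ + PEEP.
PIP = 475/54.0 + 10.5×0.7333 + 8 = 8.796 + 7.7 + 8 = 24.496 cmH2O.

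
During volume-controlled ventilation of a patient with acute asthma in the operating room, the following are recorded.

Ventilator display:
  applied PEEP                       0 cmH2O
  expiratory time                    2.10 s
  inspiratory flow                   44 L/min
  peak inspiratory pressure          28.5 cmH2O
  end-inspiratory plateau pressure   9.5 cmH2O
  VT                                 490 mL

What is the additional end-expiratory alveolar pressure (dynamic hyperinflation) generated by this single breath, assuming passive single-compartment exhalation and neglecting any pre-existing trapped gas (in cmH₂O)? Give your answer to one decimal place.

2.0

Flow: 44 L/min ÷ 60 = 0.7333 L/s.
R = (PIP − Pplat)/V̇ = (28.5 − 9.5) / 0.7333 = 19.0/0.7333 = 25.91 cmH2O·s/L.
C = Vt/(Pplat − PEEP) = 490.0 / (9.5 − 0) = 490.0/9.5 = 51.579 mL/cmH2O.
τ = R × C = 25.91 × 0.05158 L/cmH2O = 1.336 s.
Fraction remaining = e^(−Te/τ) = e^(−2.10/1.336) = 0.2077; trapped volume = 490.0 × 0.2077 = 101.77 mL.
Additional alveolar pressure from trapping ≈ V_trapped / C = 101.77 / 51.579 = 1.973 cmH2O.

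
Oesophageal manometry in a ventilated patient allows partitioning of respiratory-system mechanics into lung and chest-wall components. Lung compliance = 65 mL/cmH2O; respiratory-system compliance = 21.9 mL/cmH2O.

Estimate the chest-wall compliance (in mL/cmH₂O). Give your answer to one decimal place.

33.0

1/Ccw = 1/Crs − 1/CL.
1/Ccw = 1/21.9 − 1/65 = 0.03028.
Ccw = 33.025 mL/cmH2O.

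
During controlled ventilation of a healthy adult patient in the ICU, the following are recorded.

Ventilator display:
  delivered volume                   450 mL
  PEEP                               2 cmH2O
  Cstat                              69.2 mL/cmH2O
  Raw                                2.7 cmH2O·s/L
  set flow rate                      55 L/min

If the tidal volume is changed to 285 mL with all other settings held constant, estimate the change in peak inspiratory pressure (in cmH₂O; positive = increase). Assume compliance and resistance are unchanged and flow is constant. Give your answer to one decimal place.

PIP = Vt/C + R·V̇ + PEEP (constant-flow equation of motion).
Only the elastic term changes: ΔPIP = ΔVt / C = (285 − 450) / 69.2 = -2.384 cmH2O.

-2.4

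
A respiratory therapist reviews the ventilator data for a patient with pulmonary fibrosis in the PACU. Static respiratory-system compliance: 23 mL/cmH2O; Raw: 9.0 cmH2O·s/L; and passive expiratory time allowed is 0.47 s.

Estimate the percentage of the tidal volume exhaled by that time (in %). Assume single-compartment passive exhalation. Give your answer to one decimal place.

89.7

τ = R × C = 9.0 × 23 mL/cmH2O = 9.0 × 0.023 L/cmH2O = 0.207 s.
Passive exhalation: V(t)/V₀ = e^(−t/τ) = e^(−0.47/0.207) = 0.1033.
Fraction exhaled = 1 − 0.1033 = 0.8967 → 89.67%.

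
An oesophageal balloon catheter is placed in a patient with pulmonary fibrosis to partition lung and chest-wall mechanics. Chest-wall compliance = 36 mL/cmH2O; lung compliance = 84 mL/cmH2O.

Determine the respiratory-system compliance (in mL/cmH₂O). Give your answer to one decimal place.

25.2

Lung and chest wall are elastances in series: 1/Crs = 1/CL + 1/Ccw.
1/Crs = 1/84 + 1/36 = 0.03968.
Crs = 25.202 mL/cmH2O.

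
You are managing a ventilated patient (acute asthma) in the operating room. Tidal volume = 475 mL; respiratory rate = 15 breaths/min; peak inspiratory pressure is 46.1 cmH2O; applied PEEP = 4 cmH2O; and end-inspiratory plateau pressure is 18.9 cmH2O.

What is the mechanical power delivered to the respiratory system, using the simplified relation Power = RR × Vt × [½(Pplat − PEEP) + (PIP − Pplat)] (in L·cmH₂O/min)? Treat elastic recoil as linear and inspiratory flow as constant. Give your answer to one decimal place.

246.9

Per-breath work = Vt × [½(Pplat−PEEP) + (PIP−Pplat)] = 0.475 × [0.5×14.9 + 27.2] = 0.475 × 34.65 = 16.459 L·cmH2O.
Power = 15 × 16.459 = 246.89 L·cmH2O/min.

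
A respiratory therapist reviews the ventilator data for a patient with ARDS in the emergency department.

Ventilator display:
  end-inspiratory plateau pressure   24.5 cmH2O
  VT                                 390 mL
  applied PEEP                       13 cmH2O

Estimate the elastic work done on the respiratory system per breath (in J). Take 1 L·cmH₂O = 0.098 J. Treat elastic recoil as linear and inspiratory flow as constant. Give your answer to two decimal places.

Elastic work ≈ ½ × (Pplat − PEEP) × Vt = 0.5 × (24.5 − 13) × 0.390 L = 0.5 × 11.5 × 0.390 = 2.243 L·cmH2O.
× 0.098 J/(L·cmH2O) → 0.2198 J.

0.22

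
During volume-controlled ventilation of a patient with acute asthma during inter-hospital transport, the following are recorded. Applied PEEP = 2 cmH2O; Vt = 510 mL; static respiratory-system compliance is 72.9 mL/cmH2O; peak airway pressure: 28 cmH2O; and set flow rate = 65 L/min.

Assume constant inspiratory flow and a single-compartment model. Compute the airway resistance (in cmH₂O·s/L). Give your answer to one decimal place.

Flow: 65 L/min ÷ 60 = 1.0833 L/s.
Equation of motion (constant flow): PIP = Vt/C + R·V̇ + PEEP.
R·V̇ = PIP − Vt/C − PEEP = 28 − 510/72.9 − 2 = 28 − 6.996 − 2 = 19.004 cmH2O.
R = 19.004 / 1.0833 = 17.543 cmH2O·s/L.

17.5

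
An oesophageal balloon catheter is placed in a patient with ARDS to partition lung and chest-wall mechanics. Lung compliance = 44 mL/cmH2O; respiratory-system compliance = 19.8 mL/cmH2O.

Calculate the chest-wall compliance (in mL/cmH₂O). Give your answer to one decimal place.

1/Ccw = 1/Crs − 1/CL.
1/Ccw = 1/19.8 − 1/44 = 0.02778.
Ccw = 35.997 mL/cmH2O.

36.0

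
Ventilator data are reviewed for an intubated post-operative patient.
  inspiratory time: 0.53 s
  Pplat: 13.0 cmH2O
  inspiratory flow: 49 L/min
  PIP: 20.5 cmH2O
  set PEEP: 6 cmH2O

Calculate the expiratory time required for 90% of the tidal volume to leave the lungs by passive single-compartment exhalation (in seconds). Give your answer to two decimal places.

1.31

Flow: 49 L/min ÷ 60 = 0.8167 L/s.
Vt = flow × Ti = 0.8167 L/s × 0.53 s × 1000 mL/L = 432.85 mL.
R = (PIP − Pplat)/V̇ = (20.5 − 13.0) / 0.8167 = 7.5/0.8167 = 9.183 cmH2O·s/L.
C = Vt/(Pplat − PEEP) = 432.85 / (13.0 − 6) = 432.85/7.0 = 61.836 mL/cmH2O.
τ = R × C = 9.183 × 0.06184 L/cmH2O = 0.5679 s.
t = −τ·ln(1 − 0.90) = −0.5679·ln(0.1) = 1.308 s.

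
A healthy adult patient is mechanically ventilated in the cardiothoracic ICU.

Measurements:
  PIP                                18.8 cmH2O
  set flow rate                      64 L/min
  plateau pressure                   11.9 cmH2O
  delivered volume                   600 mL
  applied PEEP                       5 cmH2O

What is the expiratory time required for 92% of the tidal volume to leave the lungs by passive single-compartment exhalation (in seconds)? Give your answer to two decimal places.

Flow: 64 L/min ÷ 60 = 1.0667 L/s.
R = (PIP − Pplat)/V̇ = (18.8 − 11.9) / 1.0667 = 6.9/1.0667 = 6.469 cmH2O·s/L.
C = Vt/(Pplat − PEEP) = 600.0 / (11.9 − 5) = 600.0/6.9 = 86.957 mL/cmH2O.
τ = R × C = 6.469 × 0.08696 L/cmH2O = 0.5625 s.
t = −τ·ln(1 − 0.92) = −0.5625·ln(0.08) = 1.421 s.

1.42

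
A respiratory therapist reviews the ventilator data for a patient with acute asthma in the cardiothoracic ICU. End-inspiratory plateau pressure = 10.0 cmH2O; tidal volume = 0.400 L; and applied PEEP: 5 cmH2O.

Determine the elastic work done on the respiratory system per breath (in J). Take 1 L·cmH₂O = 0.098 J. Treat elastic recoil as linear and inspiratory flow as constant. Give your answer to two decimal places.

Elastic work ≈ ½ × (Pplat − PEEP) × Vt = 0.5 × (10.0 − 5) × 0.400 L = 0.5 × 5.0 × 0.400 = 1.0 L·cmH2O.
× 0.098 J/(L·cmH2O) → 0.098 J.

0.10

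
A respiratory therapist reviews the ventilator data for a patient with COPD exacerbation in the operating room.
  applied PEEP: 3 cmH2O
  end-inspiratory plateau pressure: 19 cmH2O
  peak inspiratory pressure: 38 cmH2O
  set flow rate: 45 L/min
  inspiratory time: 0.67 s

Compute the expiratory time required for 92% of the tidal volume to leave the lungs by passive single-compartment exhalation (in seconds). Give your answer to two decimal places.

Flow: 45 L/min ÷ 60 = 0.75 L/s.
Vt = flow × Ti = 0.75 L/s × 0.67 s × 1000 mL/L = 502.5 mL.
R = (PIP − Pplat)/V̇ = (38 − 19) / 0.75 = 19.0/0.75 = 25.333 cmH2O·s/L.
C = Vt/(Pplat − PEEP) = 502.5 / (19 − 3) = 502.5/16.0 = 31.406 mL/cmH2O.
τ = R × C = 25.333 × 0.03141 L/cmH2O = 0.7957 s.
t = −τ·ln(1 − 0.92) = −0.7957·ln(0.08) = 2.01 s.

2.01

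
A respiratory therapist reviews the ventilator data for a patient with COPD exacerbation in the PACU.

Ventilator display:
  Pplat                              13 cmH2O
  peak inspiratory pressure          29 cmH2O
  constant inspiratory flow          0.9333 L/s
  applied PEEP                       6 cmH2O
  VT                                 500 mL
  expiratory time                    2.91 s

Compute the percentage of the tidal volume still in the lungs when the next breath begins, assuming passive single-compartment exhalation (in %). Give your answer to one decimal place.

9.3

R = (PIP − Pplat)/V̇ = (29 − 13) / 0.9333 = 16.0/0.9333 = 17.143 cmH2O·s/L.
C = Vt/(Pplat − PEEP) = 500.0 / (13 − 6) = 500.0/7.0 = 71.429 mL/cmH2O.
τ = R × C = 17.143 × 0.07143 L/cmH2O = 1.225 s.
Fraction remaining at end-expiration = e^(−Te/τ) = e^(−2.91/1.225) = 0.09297 → 9.297%.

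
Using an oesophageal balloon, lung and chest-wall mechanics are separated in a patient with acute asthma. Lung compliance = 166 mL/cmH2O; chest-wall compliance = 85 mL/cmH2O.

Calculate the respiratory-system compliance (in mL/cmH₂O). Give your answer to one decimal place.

Lung and chest wall are elastances in series: 1/Crs = 1/CL + 1/Ccw.
1/Crs = 1/166 + 1/85 = 0.01779.
Crs = 56.211 mL/cmH2O.

56.2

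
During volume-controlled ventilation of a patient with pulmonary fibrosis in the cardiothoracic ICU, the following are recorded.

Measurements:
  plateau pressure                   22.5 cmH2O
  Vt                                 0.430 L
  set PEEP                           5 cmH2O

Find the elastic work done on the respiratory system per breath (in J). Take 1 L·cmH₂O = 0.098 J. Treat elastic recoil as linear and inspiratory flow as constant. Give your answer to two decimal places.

0.37

Elastic work ≈ ½ × (Pplat − PEEP) × Vt = 0.5 × (22.5 − 5) × 0.430 L = 0.5 × 17.5 × 0.430 = 3.763 L·cmH2O.
× 0.098 J/(L·cmH2O) → 0.3688 J.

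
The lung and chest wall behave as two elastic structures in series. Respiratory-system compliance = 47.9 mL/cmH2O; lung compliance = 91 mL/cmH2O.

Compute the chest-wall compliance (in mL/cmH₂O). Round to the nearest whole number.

101

1/Ccw = 1/Crs − 1/CL.
1/Ccw = 1/47.9 − 1/91 = 0.009888.
Ccw = 101.13 mL/cmH2O.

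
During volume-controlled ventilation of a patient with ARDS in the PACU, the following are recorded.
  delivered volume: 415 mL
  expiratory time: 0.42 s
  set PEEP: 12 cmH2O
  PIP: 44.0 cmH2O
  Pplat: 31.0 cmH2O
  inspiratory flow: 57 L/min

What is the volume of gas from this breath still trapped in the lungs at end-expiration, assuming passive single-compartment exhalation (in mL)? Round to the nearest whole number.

Flow: 57 L/min ÷ 60 = 0.95 L/s.
R = (PIP − Pplat)/V̇ = (44.0 − 31.0) / 0.95 = 13.0/0.95 = 13.684 cmH2O·s/L.
C = Vt/(Pplat − PEEP) = 415.0 / (31.0 − 12) = 415.0/19.0 = 21.842 mL/cmH2O.
τ = R × C = 13.684 × 0.02184 L/cmH2O = 0.2989 s.
Fraction remaining = e^(−Te/τ) = e^(−0.42/0.2989) = 0.2453.
Trapped volume = 415.0 × 0.2453 = 101.8 mL.

102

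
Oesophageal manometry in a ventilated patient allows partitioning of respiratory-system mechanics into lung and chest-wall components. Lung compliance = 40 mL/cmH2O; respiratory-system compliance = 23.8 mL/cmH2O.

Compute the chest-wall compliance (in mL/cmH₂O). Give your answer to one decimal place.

1/Ccw = 1/Crs − 1/CL.
1/Ccw = 1/23.8 − 1/40 = 0.01702.
Ccw = 58.754 mL/cmH2O.

58.8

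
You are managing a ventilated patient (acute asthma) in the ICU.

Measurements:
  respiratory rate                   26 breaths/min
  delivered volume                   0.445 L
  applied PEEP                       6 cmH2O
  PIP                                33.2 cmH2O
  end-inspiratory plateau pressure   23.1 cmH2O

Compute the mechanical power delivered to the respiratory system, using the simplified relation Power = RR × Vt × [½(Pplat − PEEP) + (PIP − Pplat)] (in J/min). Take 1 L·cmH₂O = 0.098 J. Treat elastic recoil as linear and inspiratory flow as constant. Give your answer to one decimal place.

Per-breath work = Vt × [½(Pplat−PEEP) + (PIP−Pplat)] = 0.445 × [0.5×17.1 + 10.1] = 0.445 × 18.65 = 8.299 L·cmH2O.
Power = 26 × 8.299 = 215.77 L·cmH2O/min.
× 0.098 J/(L·cmH2O) → 21.145 J/min.

21.1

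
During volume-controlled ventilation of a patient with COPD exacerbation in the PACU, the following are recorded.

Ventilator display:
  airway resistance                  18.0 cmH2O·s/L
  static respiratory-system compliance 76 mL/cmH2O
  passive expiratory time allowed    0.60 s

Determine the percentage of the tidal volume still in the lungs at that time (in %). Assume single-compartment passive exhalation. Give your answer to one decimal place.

τ = R × C = 18.0 × 76 mL/cmH2O = 18.0 × 0.076 L/cmH2O = 1.368 s.
Passive exhalation: V(t)/V₀ = e^(−t/τ) = e^(−0.60/1.368) = 0.6449.
Fraction remaining = 0.6449 → 64.49%.

64.5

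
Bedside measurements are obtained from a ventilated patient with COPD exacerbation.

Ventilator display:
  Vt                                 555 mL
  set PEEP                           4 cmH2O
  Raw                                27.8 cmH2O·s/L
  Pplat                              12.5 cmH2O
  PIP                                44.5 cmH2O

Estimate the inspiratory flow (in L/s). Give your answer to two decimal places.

1.15

flow = (PIP − Pplat) / Raw = 32.0 / 27.8 = 1.151 L/s.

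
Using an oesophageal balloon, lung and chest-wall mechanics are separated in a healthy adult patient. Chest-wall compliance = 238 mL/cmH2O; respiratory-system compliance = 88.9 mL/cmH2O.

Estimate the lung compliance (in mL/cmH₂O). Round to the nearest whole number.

142

1/CL = 1/Crs − 1/Ccw.
1/CL = 1/88.9 − 1/238 = 0.007047.
CL = 141.9 mL/cmH2O.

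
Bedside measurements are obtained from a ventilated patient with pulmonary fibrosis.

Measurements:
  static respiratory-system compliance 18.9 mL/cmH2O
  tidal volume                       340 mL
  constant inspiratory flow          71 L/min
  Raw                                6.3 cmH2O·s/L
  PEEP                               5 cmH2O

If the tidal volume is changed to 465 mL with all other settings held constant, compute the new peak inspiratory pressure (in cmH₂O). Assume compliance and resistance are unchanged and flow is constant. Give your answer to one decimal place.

Flow: 71 L/min ÷ 60 = 1.1833 L/s.
PIP = Vt/C + R·V̇ + PEEP (constant-flow equation of motion).
Only the elastic term changes: ΔPIP = ΔVt / C = (465 − 340) / 18.9 = 6.614 cmH2O.
Original PIP = 340/18.9 + 6.3×1.1833 + 5 = 30.444 cmH2O; new PIP = 30.444 + (6.614) = 37.058 cmH2O.

37.1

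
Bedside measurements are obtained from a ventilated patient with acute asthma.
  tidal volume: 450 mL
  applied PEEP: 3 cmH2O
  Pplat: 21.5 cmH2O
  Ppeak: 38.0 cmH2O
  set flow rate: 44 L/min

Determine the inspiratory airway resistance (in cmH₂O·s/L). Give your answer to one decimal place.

Flow: 44 L/min ÷ 60 = 0.7333 L/s.
Raw = (PIP − Pplat) / flow = (38.0 − 21.5) / 0.7333 = 16.5 / 0.7333 = 22.501 cmH2O·s/L.

22.5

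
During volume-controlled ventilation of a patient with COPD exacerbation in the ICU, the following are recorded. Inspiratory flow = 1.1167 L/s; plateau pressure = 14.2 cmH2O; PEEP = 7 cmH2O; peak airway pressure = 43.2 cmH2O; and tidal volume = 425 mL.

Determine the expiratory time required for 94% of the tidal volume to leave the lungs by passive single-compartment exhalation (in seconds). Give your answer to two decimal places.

R = (PIP − Pplat)/V̇ = (43.2 − 14.2) / 1.1167 = 29.0/1.1167 = 25.969 cmH2O·s/L.
C = Vt/(Pplat − PEEP) = 425.0 / (14.2 − 7) = 425.0/7.2 = 59.028 mL/cmH2O.
τ = R × C = 25.969 × 0.05903 L/cmH2O = 1.533 s.
t = −τ·ln(1 − 0.94) = −1.533·ln(0.06) = 4.313 s.

4.31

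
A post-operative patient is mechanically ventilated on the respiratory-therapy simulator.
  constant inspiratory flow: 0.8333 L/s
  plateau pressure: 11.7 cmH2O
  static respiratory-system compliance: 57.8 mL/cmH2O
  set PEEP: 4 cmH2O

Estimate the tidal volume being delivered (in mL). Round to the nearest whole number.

445

Vt = Cstat × (Pplat − PEEP) = 57.8 × (11.7 − 4) = 57.8 × 7.7 = 445.06 mL.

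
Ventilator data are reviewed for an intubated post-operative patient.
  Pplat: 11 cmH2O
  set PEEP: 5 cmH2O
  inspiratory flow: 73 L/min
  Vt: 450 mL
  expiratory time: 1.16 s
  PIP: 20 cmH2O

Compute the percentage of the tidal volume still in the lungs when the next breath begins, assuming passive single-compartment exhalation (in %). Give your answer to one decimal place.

Flow: 73 L/min ÷ 60 = 1.2167 L/s.
R = (PIP − Pplat)/V̇ = (20 − 11) / 1.2167 = 9.0/1.2167 = 7.397 cmH2O·s/L.
C = Vt/(Pplat − PEEP) = 450.0 / (11 − 5) = 450.0/6.0 = 75.0 mL/cmH2O.
τ = R × C = 7.397 × 0.075 L/cmH2O = 0.5548 s.
Fraction remaining at end-expiration = e^(−Te/τ) = e^(−1.16/0.5548) = 0.1236 → 12.36%.

12.4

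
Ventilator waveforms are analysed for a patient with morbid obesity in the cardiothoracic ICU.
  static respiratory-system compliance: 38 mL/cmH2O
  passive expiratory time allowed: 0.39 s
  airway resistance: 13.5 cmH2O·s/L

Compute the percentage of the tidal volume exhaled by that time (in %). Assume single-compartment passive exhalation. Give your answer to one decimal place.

53.2

τ = R × C = 13.5 × 38 mL/cmH2O = 13.5 × 0.038 L/cmH2O = 0.513 s.
Passive exhalation: V(t)/V₀ = e^(−t/τ) = e^(−0.39/0.513) = 0.4676.
Fraction exhaled = 1 − 0.4676 = 0.5324 → 53.24%.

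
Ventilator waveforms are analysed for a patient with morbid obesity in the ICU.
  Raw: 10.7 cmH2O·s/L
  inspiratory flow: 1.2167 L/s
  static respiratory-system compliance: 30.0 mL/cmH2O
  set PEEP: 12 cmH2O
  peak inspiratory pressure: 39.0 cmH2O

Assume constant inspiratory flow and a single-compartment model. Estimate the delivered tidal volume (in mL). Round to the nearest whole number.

419

Equation of motion (constant flow): PIP = Vt/C + R·V̇ + PEEP.
Vt/C = PIP − R·V̇ − PEEP = 39.0 − 13.019 − 12 = 13.981 cmH2O.
Vt = C × 13.981 = 30.0 × 13.981 = 419.43 mL.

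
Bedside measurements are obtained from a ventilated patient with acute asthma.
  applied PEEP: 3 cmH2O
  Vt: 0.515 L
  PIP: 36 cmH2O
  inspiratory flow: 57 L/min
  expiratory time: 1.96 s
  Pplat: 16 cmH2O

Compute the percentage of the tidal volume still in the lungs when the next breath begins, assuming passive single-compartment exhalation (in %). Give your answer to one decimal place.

9.5

Flow: 57 L/min ÷ 60 = 0.95 L/s.
R = (PIP − Pplat)/V̇ = (36 − 16) / 0.95 = 20.0/0.95 = 21.053 cmH2O·s/L.
C = Vt/(Pplat − PEEP) = 515.0 / (16 − 3) = 515.0/13.0 = 39.615 mL/cmH2O.
τ = R × C = 21.053 × 0.03962 L/cmH2O = 0.8341 s.
Fraction remaining at end-expiration = e^(−Te/τ) = e^(−1.96/0.8341) = 0.09538 → 9.538%.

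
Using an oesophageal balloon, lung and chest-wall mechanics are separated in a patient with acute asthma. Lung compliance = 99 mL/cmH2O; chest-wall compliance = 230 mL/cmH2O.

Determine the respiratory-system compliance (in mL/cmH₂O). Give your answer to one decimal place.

69.2

Lung and chest wall are elastances in series: 1/Crs = 1/CL + 1/Ccw.
1/Crs = 1/99 + 1/230 = 0.01445.
Crs = 69.204 mL/cmH2O.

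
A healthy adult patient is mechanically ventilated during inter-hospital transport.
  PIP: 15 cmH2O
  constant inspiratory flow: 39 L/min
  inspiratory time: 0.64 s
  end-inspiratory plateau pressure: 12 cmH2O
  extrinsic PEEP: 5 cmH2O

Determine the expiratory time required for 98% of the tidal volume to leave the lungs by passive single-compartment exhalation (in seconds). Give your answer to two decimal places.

1.07

Flow: 39 L/min ÷ 60 = 0.65 L/s.
Vt = flow × Ti = 0.65 L/s × 0.64 s × 1000 mL/L = 416.0 mL.
R = (PIP − Pplat)/V̇ = (15 − 12) / 0.65 = 3.0/0.65 = 4.615 cmH2O·s/L.
C = Vt/(Pplat − PEEP) = 416.0 / (12 − 5) = 416.0/7.0 = 59.429 mL/cmH2O.
τ = R × C = 4.615 × 0.05943 L/cmH2O = 0.2743 s.
t = −τ·ln(1 − 0.98) = −0.2743·ln(0.02) = 1.073 s.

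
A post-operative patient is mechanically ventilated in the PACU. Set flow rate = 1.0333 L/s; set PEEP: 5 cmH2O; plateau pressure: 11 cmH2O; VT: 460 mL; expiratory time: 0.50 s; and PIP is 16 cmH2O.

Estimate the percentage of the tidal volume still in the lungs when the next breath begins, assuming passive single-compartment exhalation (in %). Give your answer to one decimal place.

26.0

R = (PIP − Pplat)/V̇ = (16 − 11) / 1.0333 = 5.0/1.0333 = 4.839 cmH2O·s/L.
C = Vt/(Pplat − PEEP) = 460.0 / (11 − 5) = 460.0/6.0 = 76.667 mL/cmH2O.
τ = R × C = 4.839 × 0.07667 L/cmH2O = 0.371 s.
Fraction remaining at end-expiration = e^(−Te/τ) = e^(−0.50/0.371) = 0.2598 → 25.98%.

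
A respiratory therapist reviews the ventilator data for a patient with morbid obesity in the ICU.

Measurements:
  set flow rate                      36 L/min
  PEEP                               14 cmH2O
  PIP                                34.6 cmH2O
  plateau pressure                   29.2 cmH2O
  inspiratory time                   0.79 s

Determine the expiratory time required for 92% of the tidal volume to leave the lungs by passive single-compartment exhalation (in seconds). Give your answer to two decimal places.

Flow: 36 L/min ÷ 60 = 0.6 L/s.
Vt = flow × Ti = 0.6 L/s × 0.79 s × 1000 mL/L = 474.0 mL.
R = (PIP − Pplat)/V̇ = (34.6 − 29.2) / 0.6 = 5.4/0.6 = 9.0 cmH2O·s/L.
C = Vt/(Pplat − PEEP) = 474.0 / (29.2 − 14) = 474.0/15.2 = 31.184 mL/cmH2O.
τ = R × C = 9.0 × 0.03118 L/cmH2O = 0.2806 s.
t = −τ·ln(1 − 0.92) = −0.2806·ln(0.08) = 0.7087 s.

0.71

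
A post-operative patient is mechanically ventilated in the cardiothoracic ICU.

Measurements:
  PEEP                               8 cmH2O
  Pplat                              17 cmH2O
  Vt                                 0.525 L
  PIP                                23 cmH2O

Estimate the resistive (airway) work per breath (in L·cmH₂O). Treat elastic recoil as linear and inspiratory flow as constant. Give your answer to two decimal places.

With constant inspiratory flow the resistive pressure is constant at PIP − Pplat = 23 − 17 = 6.0 cmH2O, so resistive work = 6.0 × 0.525 = 3.15 L·cmH2O.

3.15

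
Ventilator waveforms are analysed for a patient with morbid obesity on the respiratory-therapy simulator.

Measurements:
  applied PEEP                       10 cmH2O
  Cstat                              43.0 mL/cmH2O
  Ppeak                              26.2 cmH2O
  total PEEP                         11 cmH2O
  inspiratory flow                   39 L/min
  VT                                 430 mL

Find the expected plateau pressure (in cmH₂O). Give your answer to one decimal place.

21.0

End-expiratory occlusion gives total PEEP = 11 cmH2O (intrinsic PEEP = 11 − 10 = 1). Use total PEEP for the elastic gradient.
Pplat = PEEPtotal + Vt / Cstat = 11 + 430 / 43.0 = 11 + 10.0 = 21.0 cmH2O.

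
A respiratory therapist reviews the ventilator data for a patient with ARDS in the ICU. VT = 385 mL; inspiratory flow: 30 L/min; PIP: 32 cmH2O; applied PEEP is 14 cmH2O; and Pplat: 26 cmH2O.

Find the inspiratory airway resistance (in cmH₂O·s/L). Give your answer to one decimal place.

12.0

Flow: 30 L/min ÷ 60 = 0.5 L/s.
Raw = (PIP − Pplat) / flow = (32 − 26) / 0.5 = 6.0 / 0.5 = 12.0 cmH2O·s/L.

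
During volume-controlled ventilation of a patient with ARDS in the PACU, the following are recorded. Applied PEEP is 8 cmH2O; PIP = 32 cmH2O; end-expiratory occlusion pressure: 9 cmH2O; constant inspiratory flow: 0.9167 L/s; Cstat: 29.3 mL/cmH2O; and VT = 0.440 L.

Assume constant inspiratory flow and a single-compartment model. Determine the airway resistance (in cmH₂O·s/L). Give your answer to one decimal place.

8.7

Total PEEP = 9 cmH2O (set 8 + intrinsic 1); this is the baseline alveolar pressure.
Equation of motion (constant flow): PIP = Vt/C + R·V̇ + PEEP.
R·V̇ = PIP − Vt/C − PEEP = 32 − 440/29.3 − 9 = 32 − 15.017 − 9 = 7.983 cmH2O.
R = 7.983 / 0.9167 = 8.708 cmH2O·s/L.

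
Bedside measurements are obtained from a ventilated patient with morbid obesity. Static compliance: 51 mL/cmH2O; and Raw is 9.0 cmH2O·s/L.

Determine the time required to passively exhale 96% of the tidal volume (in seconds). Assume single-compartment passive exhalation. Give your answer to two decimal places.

τ = R × C = 9.0 × 51 mL/cmH2O = 9.0 × 0.051 L/cmH2O = 0.459 s.
Exhaled fraction f = 1 − e^(−t/τ) → t = −τ·ln(1 − f) = −0.459·ln(0.04) = 1.477 s.

1.48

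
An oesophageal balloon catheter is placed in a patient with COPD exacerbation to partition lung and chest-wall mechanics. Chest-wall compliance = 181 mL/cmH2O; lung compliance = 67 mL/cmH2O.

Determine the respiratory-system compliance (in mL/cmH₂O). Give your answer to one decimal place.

Lung and chest wall are elastances in series: 1/Crs = 1/CL + 1/Ccw.
1/Crs = 1/67 + 1/181 = 0.02045.
Crs = 48.9 mL/cmH2O.

48.9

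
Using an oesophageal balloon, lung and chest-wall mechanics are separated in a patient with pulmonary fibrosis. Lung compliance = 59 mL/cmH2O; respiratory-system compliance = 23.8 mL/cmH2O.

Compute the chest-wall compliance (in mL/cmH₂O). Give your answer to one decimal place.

1/Ccw = 1/Crs − 1/CL.
1/Ccw = 1/23.8 − 1/59 = 0.02507.
Ccw = 39.888 mL/cmH2O.

39.9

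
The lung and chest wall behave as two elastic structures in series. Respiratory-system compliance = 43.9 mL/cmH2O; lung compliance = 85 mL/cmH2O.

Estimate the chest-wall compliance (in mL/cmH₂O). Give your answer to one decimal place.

1/Ccw = 1/Crs − 1/CL.
1/Ccw = 1/43.9 − 1/85 = 0.01101.
Ccw = 90.827 mL/cmH2O.

90.8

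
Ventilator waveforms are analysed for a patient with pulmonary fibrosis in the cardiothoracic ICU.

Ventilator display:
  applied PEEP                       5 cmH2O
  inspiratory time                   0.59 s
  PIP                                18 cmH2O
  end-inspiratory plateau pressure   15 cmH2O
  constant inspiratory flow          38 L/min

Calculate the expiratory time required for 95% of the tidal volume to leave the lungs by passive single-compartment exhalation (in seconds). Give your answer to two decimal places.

Flow: 38 L/min ÷ 60 = 0.6333 L/s.
Vt = flow × Ti = 0.6333 L/s × 0.59 s × 1000 mL/L = 373.65 mL.
R = (PIP − Pplat)/V̇ = (18 − 15) / 0.6333 = 3.0/0.6333 = 4.737 cmH2O·s/L.
C = Vt/(Pplat − PEEP) = 373.65 / (15 − 5) = 373.65/10.0 = 37.365 mL/cmH2O.
τ = R × C = 4.737 × 0.03737 L/cmH2O = 0.177 s.
t = −τ·ln(1 − 0.95) = −0.177·ln(0.05) = 0.5302 s.

0.53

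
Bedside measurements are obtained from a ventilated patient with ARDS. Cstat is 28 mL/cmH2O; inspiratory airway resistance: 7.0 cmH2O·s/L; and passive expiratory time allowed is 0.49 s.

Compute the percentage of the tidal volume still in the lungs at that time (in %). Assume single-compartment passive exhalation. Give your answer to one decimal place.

τ = R × C = 7.0 × 28 mL/cmH2O = 7.0 × 0.028 L/cmH2O = 0.196 s.
Passive exhalation: V(t)/V₀ = e^(−t/τ) = e^(−0.49/0.196) = 0.08208.
Fraction remaining = 0.08208 → 8.208%.

8.2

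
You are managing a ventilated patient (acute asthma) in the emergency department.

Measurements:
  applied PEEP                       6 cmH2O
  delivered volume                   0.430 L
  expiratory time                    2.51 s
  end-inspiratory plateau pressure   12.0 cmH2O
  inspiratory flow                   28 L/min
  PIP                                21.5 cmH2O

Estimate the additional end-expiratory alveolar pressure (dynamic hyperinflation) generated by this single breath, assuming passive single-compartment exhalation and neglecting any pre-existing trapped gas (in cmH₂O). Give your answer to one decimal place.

Flow: 28 L/min ÷ 60 = 0.4667 L/s.
R = (PIP − Pplat)/V̇ = (21.5 − 12.0) / 0.4667 = 9.5/0.4667 = 20.356 cmH2O·s/L.
C = Vt/(Pplat − PEEP) = 430.0 / (12.0 − 6) = 430.0/6.0 = 71.667 mL/cmH2O.
τ = R × C = 20.356 × 0.07167 L/cmH2O = 1.459 s.
Fraction remaining = e^(−Te/τ) = e^(−2.51/1.459) = 0.179; trapped volume = 430.0 × 0.179 = 76.97 mL.
Additional alveolar pressure from trapping ≈ V_trapped / C = 76.97 / 71.667 = 1.074 cmH2O.

1.1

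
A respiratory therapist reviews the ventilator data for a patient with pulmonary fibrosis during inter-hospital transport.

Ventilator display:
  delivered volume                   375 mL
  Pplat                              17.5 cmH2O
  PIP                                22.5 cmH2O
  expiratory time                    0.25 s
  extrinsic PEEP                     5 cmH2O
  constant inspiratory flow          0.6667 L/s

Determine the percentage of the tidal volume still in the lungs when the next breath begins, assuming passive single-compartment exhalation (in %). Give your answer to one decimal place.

32.9

R = (PIP − Pplat)/V̇ = (22.5 − 17.5) / 0.6667 = 5.0/0.6667 = 7.5 cmH2O·s/L.
C = Vt/(Pplat − PEEP) = 375.0 / (17.5 − 5) = 375.0/12.5 = 30.0 mL/cmH2O.
τ = R × C = 7.5 × 0.03 L/cmH2O = 0.225 s.
Fraction remaining at end-expiration = e^(−Te/τ) = e^(−0.25/0.225) = 0.3292 → 32.92%.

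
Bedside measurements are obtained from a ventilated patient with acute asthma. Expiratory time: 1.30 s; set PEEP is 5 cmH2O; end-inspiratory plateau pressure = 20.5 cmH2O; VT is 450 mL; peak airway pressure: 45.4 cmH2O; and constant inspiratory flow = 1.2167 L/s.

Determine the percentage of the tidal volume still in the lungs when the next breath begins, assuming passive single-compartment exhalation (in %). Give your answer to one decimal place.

11.2

R = (PIP − Pplat)/V̇ = (45.4 − 20.5) / 1.2167 = 24.9/1.2167 = 20.465 cmH2O·s/L.
C = Vt/(Pplat − PEEP) = 450.0 / (20.5 − 5) = 450.0/15.5 = 29.032 mL/cmH2O.
τ = R × C = 20.465 × 0.02903 L/cmH2O = 0.5941 s.
Fraction remaining at end-expiration = e^(−Te/τ) = e^(−1.30/0.5941) = 0.1121 → 11.21%.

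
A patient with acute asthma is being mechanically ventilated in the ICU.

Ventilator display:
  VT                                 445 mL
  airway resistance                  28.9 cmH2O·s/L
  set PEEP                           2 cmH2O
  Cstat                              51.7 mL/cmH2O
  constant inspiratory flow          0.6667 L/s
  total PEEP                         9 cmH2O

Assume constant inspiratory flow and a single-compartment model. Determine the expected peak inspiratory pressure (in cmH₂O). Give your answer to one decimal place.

36.9

Total PEEP = 9 cmH2O (set 2 + intrinsic 7); this is the baseline alveolar pressure.
Equation of motion (constant flow): PIP = Vt/C + R·V̇ + PEEP.
PIP = 445/51.7 + 28.9×0.6667 + 9 = 8.607 + 19.268 + 9 = 36.875 cmH2O.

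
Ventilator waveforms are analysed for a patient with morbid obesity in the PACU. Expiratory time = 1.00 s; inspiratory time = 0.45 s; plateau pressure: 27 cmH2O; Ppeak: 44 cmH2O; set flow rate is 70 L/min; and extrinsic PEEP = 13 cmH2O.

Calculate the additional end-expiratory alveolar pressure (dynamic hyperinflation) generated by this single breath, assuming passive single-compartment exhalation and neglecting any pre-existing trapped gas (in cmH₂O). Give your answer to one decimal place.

2.2

Flow: 70 L/min ÷ 60 = 1.1667 L/s.
Vt = flow × Ti = 1.1667 L/s × 0.45 s × 1000 mL/L = 525.02 mL.
R = (PIP − Pplat)/V̇ = (44 − 27) / 1.1667 = 17.0/1.1667 = 14.571 cmH2O·s/L.
C = Vt/(Pplat − PEEP) = 525.02 / (27 − 13) = 525.02/14.0 = 37.501 mL/cmH2O.
τ = R × C = 14.571 × 0.0375 L/cmH2O = 0.5464 s.
Fraction remaining = e^(−Te/τ) = e^(−1.00/0.5464) = 0.1604; trapped volume = 525.02 × 0.1604 = 84.213 mL.
Additional alveolar pressure from trapping ≈ V_trapped / C = 84.213 / 37.501 = 2.246 cmH2O.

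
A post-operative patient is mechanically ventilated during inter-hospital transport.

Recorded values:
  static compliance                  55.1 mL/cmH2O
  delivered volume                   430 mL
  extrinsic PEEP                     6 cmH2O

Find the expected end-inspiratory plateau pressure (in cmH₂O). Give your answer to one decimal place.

13.8

Pplat = PEEP + Vt / Cstat = 6 + 430 / 55.1 = 6 + 7.804 = 13.804 cmH2O.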